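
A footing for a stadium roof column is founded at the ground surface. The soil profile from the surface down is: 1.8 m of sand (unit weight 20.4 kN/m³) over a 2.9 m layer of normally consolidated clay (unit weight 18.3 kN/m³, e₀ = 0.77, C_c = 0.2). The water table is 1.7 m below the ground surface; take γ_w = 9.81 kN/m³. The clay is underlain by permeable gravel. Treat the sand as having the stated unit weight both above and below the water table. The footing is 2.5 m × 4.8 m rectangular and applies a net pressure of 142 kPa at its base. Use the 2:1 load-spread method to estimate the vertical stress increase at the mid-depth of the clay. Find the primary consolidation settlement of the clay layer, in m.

S_c ≈ 0.0809 m

Mid-depth of clay below the ground surface: z = 1.8 + 2.9/2 = 3.25 m.
Total vertical stress at mid-clay: σ_v = 20.4×1.8 + 18.3×1.45 = 63.255 kPa.
Pore pressure: u = 9.81×(3.25 − 1.7) = 15.206 kPa.
Initial effective stress: σ'_0 = σ_v − u = 63.255 − 15.206 = 48.049 kPa.
Stress increase at mid-clay by the 2:1 spreading method:
Δσ = qBL/((B+z)(L+z)) = 142×2.5×4.8/((2.5+3.25)(4.8+3.25)) = 36.813 kPa
Final effective stress: σ'_f = σ'_0 + Δσ = 48.049 + 36.813 = 84.862 kPa.
Normally consolidated clay, so the full stress increment lies on the virgin compression line:
S_c = C_c·H/(1+e₀)·log₁₀(σ'_f/σ'_0) = 0.2×2.9/(1+0.77)×log₁₀(84.862/48.049)
    = 0.32768 × 0.24703 = 0.08095 m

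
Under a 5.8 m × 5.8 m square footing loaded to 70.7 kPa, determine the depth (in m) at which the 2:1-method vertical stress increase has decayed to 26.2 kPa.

z ≈ 3.73 m

2:1 spreading — at depth z the loaded area has grown by z in each plan dimension:
qB²/(B+z)² = Δσ_z ⇒ z = B(√(q/Δσ_z) − 1) = 5.8×(√(70.7/26.2) − 1) = 3.728 m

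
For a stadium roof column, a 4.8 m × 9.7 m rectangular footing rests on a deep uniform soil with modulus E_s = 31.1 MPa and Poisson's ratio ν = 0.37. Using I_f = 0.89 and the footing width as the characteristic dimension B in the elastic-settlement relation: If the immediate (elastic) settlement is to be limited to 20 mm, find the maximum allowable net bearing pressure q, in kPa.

q ≈ 169 kPa

E_s = 31.1 MPa = 31100 kPa.
S_e = q·B·(1−ν²)/E_s · I_f  ⇒  q = S_e·E_s / (B·(1−ν²)·I_f).
q = 0.02 × 31100 / (4.8 × 0.8631 × 0.89) = 168.7 kPa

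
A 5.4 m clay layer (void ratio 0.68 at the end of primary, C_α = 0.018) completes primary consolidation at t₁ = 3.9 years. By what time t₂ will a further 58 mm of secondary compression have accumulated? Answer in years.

S_s = C_α·H/(1+e_p)·log₁₀(t₂/t₁) ⇒ log₁₀(t₂/t₁) = S_s·(1+e_p)/(C_α·H).
log₁₀(t₂/t₁) = 0.058 × (1+0.68) / (0.018×5.4) = 1.002
t₂ = t₁ × 10^1.002 = 3.9 × 10.06 = 39.22 years

t₂ ≈ 39.2 years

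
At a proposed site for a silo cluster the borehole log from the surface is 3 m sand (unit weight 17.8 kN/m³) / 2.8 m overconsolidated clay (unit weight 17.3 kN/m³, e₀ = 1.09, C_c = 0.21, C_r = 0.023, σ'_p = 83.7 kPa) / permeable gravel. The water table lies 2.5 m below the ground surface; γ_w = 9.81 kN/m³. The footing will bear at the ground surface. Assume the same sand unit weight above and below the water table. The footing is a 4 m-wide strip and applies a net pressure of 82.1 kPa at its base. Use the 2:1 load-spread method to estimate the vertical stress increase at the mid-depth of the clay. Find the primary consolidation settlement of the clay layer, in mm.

Mid-depth of clay below the ground surface: z = 3 + 2.8/2 = 4.4 m.
Total vertical stress at mid-clay: σ_v = 17.8×3 + 17.3×1.4 = 77.62 kPa.
Pore pressure: u = 9.81×(4.4 − 2.5) = 18.639 kPa.
Initial effective stress: σ'_0 = σ_v − u = 77.62 − 18.639 = 58.981 kPa.
Stress increase at mid-clay by the 2:1 spreading method:
Δσ = qB/(B+z) = 82.1×4/(4+4.4) = 39.095 kPa
Final effective stress: σ'_f = 58.981 + 39.095 = 98.076 kPa.
σ'_f = 98.076 > σ'_p = 83.7 kPa, so the stress path crosses the preconsolidation pressure — recompression up to σ'_p, then virgin compression beyond:
S_c = H/(1+e₀)·[C_r·log₁₀(σ'_p/σ'_0) + C_c·log₁₀(σ'_f/σ'_p)]
    = 2.8/2.09 × [0.023×log₁₀(83.7/58.981) + 0.21×log₁₀(98.076/83.7)]
    = 1.3397 × [0.0034963 + 0.014456] = 0.02405 m

S_c ≈ 24.1 mm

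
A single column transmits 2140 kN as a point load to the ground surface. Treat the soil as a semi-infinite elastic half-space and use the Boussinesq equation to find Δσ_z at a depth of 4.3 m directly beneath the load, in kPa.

Boussinesq vertical stress below a point load on an elastic half-space:
Δσ_z = 3P/(2πz²) · [1 + (r/z)²]^(−5/2)
r/z = 0/4.3 = 0; [1+(r/z)²]^(−5/2) = 1.
Δσ_z = 3×2140/(2π×4.3²) × 1 = 55.261 × 1 = 55.26 kPa

Δσ_z ≈ 55.3 kPa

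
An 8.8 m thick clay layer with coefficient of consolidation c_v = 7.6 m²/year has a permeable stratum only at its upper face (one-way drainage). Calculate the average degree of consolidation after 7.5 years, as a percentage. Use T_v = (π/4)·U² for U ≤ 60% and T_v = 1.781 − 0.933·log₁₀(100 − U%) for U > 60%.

Drainage path length: H_d = H = 8.8 m (single drainage).
T_v = c_v·t/H_d² = 7.6×7.5/8.8² = 0.73605.
T_v = 0.73605 corresponds to the U > 60% branch:
U = 1 − 10^((1.781 − T_v)/0.933)/100 = 0.8682

U ≈ 86.8 %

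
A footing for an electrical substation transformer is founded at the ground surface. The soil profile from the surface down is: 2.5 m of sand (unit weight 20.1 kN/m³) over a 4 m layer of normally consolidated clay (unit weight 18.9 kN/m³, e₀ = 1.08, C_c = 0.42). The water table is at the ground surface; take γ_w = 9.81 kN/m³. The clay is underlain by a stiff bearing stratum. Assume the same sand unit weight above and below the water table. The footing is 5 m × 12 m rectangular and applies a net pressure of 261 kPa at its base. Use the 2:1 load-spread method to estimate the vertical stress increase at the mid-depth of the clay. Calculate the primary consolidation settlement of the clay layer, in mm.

Mid-depth of clay below the ground surface: z = 2.5 + 4/2 = 4.5 m.
Total vertical stress at mid-clay: σ_v = 20.1×2.5 + 18.9×2 = 88.05 kPa.
Pore pressure: u = 9.81×(4.5 − 0) = 44.145 kPa.
Initial effective stress: σ'_0 = σ_v − u = 88.05 − 44.145 = 43.905 kPa.
Stress increase at mid-clay by the 2:1 spreading method:
Δσ = qBL/((B+z)(L+z)) = 261×5×12/((5+4.5)(12+4.5)) = 99.904 kPa
Final effective stress: σ'_f = σ'_0 + Δσ = 43.905 + 99.904 = 143.81 kPa.
Normally consolidated clay, so the full stress increment lies on the virgin compression line:
S_c = C_c·H/(1+e₀)·log₁₀(σ'_f/σ'_0) = 0.42×4/(1+1.08)×log₁₀(143.81/43.905)
    = 0.80769 × 0.51528 = 0.4162 m

S_c ≈ 416 mm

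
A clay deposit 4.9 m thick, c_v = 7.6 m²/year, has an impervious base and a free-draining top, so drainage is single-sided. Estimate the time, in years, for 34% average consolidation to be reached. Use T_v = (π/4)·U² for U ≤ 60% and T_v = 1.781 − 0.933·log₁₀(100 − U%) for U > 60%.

Drainage path length: H_d = H = 4.9 m (single drainage).
U ≤ 60%: T_v = (π/4)·U² = (π/4)×0.34² = 0.090792.
t = T_v·H_d²/c_v = 0.090792×4.9²/7.6 = 0.2868 years.

t ≈ 0.287 years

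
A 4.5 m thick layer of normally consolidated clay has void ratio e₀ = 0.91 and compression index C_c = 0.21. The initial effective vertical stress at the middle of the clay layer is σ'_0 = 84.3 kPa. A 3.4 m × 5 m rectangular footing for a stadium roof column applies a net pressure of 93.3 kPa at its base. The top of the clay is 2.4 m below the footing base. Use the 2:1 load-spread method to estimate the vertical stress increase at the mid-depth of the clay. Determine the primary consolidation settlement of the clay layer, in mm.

Mid-depth of clay below the footing base: z = 2.4 + 4.5/2 = 4.65 m.
Stress increase at mid-clay by the 2:1 spreading method:
Δσ = qBL/((B+z)(L+z)) = 93.3×3.4×5/((3.4+4.65)(5+4.65)) = 20.418 kPa
Final effective stress: σ'_f = σ'_0 + Δσ = 84.3 + 20.418 = 104.72 kPa.
Normally consolidated clay, so the full stress increment lies on the virgin compression line:
S_c = C_c·H/(1+e₀)·log₁₀(σ'_f/σ'_0) = 0.21×4.5/(1+0.91)×log₁₀(104.72/84.3)
    = 0.49476 × 0.094202 = 0.04661 m

S_c ≈ 46.6 mm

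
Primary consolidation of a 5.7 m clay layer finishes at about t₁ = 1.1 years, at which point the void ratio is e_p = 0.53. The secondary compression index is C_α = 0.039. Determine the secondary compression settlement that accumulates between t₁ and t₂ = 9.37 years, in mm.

S_s ≈ 135 mm

Secondary compression: S_s = C_α·H/(1+e_p)·log₁₀(t₂/t₁)
S_s = 0.039×5.7/(1+0.53)×log₁₀(9.37/1.1)
    = 0.1453 × 0.9303 = 0.1352 m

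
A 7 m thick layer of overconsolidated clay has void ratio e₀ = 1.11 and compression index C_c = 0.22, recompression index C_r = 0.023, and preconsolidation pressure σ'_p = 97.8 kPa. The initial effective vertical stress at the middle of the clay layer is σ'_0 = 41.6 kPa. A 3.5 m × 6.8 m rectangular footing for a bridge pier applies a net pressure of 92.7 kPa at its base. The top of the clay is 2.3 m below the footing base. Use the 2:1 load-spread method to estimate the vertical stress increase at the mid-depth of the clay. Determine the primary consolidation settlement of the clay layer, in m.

Mid-depth of clay below the footing base: z = 2.3 + 7/2 = 5.8 m.
Stress increase at mid-clay by the 2:1 spreading method:
Δσ = qBL/((B+z)(L+z)) = 92.7×3.5×6.8/((3.5+5.8)(6.8+5.8)) = 18.828 kPa
Final effective stress: σ'_f = 41.6 + 18.828 = 60.428 kPa.
σ'_f = 60.428 ≤ σ'_p = 97.8 kPa, so the clay remains overconsolidated and only the recompression index applies:
S_c = C_r·H/(1+e₀)·log₁₀(σ'_f/σ'_0) = 0.023×7/2.11×log₁₀(60.428/41.6)
    = 0.076302 × 0.16214 = 0.01237 m

S_c ≈ 0.0124 m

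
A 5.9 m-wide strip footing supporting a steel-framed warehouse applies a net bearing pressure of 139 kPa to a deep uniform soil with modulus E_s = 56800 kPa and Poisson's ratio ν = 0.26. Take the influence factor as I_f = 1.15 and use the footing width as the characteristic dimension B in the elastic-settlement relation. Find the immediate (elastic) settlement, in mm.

Immediate (elastic) settlement: S_e = q·B·(1−ν²)/E_s · I_f.
S_e = 139 × 5.9 × (1 − 0.26²) / 56800 × 1.15
    = 139 × 5.9 × 0.9324 / 56800 × 1.15
    = 0.01548 m = 15.48 mm

S_e ≈ 15.5 mm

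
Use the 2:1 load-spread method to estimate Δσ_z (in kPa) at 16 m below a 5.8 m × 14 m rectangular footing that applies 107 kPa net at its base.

Δσ_z ≈ 13.3 kPa

By the 2:1 method the load spreads at 1 horizontal : 2 vertical, so at depth z the loaded area has grown by z in each plan dimension:
Δσ = qBL/((B+z)(L+z)) = 107×5.8×14/((5.8+16)(14+16)) = 13.285 kPa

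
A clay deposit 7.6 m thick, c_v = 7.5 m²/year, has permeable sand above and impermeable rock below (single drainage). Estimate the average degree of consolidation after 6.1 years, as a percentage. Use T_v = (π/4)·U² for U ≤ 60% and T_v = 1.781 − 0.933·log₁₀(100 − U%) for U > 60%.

U ≈ 88.5 %

Drainage path length: H_d = H = 7.6 m (single drainage).
T_v = c_v·t/H_d² = 7.5×6.1/7.6² = 0.79207.
T_v = 0.79207 corresponds to the U > 60% branch:
U = 1 − 10^((1.781 − T_v)/0.933)/100 = 0.8852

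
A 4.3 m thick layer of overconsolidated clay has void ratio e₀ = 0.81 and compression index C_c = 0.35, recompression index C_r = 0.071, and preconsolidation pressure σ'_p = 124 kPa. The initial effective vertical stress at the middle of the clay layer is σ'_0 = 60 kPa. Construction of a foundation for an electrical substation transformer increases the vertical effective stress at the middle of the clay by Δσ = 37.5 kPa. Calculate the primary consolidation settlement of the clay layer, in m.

S_c ≈ 0.0356 m

Final effective stress: σ'_f = 60 + 37.5 = 97.5 kPa.
σ'_f = 97.5 ≤ σ'_p = 124 kPa, so the clay remains overconsolidated and only the recompression index applies:
S_c = C_r·H/(1+e₀)·log₁₀(σ'_f/σ'_0) = 0.071×4.3/1.81×log₁₀(97.5/60)
    = 0.16867 × 0.21085 = 0.03557 m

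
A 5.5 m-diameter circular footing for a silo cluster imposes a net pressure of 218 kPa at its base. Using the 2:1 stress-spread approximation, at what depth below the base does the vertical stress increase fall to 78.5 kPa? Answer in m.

2:1 spreading — at depth z the loaded area has grown by z in each plan dimension:
qD²/(D+z)² = Δσ_z ⇒ z = D(√(q/Δσ_z) − 1) = 5.5×(√(218/78.5) − 1) = 3.665 m

z ≈ 3.67 m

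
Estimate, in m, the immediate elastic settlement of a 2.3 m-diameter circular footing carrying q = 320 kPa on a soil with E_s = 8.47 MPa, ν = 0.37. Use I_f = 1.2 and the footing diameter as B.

Immediate (elastic) settlement: S_e = q·B·(1−ν²)/E_s · I_f.
E_s = 8.47 MPa = 8470 kPa.
S_e = 320 × 2.3 × (1 − 0.37²) / 8470 × 1.2
    = 320 × 2.3 × 0.8631 / 8470 × 1.2
    = 0.09 m

S_e ≈ 0.09 m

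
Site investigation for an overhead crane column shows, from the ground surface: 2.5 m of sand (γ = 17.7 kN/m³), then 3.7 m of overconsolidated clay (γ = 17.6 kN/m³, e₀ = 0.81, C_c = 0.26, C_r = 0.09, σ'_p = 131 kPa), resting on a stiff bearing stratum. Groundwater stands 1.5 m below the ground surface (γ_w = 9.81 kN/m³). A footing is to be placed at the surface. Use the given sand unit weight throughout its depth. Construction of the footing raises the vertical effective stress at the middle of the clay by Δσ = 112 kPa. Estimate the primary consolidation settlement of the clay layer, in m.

Mid-depth of clay below the ground surface: z = 2.5 + 3.7/2 = 4.35 m.
Total vertical stress at mid-clay: σ_v = 17.7×2.5 + 17.6×1.85 = 76.81 kPa.
Pore pressure: u = 9.81×(4.35 − 1.5) = 27.959 kPa.
Initial effective stress: σ'_0 = σ_v − u = 76.81 − 27.959 = 48.851 kPa.
Final effective stress: σ'_f = 48.851 + 112 = 160.85 kPa.
σ'_f = 160.85 > σ'_p = 131 kPa, so the stress path crosses the preconsolidation pressure — recompression up to σ'_p, then virgin compression beyond:
S_c = H/(1+e₀)·[C_r·log₁₀(σ'_p/σ'_0) + C_c·log₁₀(σ'_f/σ'_p)]
    = 3.7/1.81 × [0.09×log₁₀(131/48.851) + 0.26×log₁₀(160.85/131)]
    = 2.0442 × [0.038556 + 0.023179] = 0.1262 m

S_c ≈ 0.126 m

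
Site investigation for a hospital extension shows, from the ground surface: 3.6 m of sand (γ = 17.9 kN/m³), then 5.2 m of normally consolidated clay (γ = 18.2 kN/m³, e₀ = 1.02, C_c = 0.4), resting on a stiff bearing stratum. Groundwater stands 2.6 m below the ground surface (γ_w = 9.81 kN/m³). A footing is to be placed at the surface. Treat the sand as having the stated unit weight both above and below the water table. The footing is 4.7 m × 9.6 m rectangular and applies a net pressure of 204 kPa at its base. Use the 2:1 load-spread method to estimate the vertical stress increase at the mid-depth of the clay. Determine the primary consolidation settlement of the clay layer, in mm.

S_c ≈ 237 mm

Mid-depth of clay below the ground surface: z = 3.6 + 5.2/2 = 6.2 m.
Total vertical stress at mid-clay: σ_v = 17.9×3.6 + 18.2×2.6 = 111.76 kPa.
Pore pressure: u = 9.81×(6.2 − 2.6) = 35.316 kPa.
Initial effective stress: σ'_0 = σ_v − u = 111.76 − 35.316 = 76.444 kPa.
Stress increase at mid-clay by the 2:1 spreading method:
Δσ = qBL/((B+z)(L+z)) = 204×4.7×9.6/((4.7+6.2)(9.6+6.2)) = 53.446 kPa
Final effective stress: σ'_f = σ'_0 + Δσ = 76.444 + 53.446 = 129.89 kPa.
Normally consolidated clay, so the full stress increment lies on the virgin compression line:
S_c = C_c·H/(1+e₀)·log₁₀(σ'_f/σ'_0) = 0.4×5.2/(1+1.02)×log₁₀(129.89/76.444)
    = 1.0297 × 0.23023 = 0.2371 m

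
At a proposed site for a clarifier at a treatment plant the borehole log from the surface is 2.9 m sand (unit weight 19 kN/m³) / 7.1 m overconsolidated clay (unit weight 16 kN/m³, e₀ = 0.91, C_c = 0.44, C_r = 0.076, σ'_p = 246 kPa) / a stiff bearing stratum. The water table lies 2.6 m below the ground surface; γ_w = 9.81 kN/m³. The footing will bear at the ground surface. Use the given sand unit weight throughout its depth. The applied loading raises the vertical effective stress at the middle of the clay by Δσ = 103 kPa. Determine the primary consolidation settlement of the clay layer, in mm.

S_c ≈ 107 mm

Mid-depth of clay below the ground surface: z = 2.9 + 7.1/2 = 6.45 m.
Total vertical stress at mid-clay: σ_v = 19×2.9 + 16×3.55 = 111.9 kPa.
Pore pressure: u = 9.81×(6.45 − 2.6) = 37.769 kPa.
Initial effective stress: σ'_0 = σ_v − u = 111.9 − 37.769 = 74.131 kPa.
Final effective stress: σ'_f = 74.131 + 103 = 177.13 kPa.
σ'_f = 177.13 ≤ σ'_p = 246 kPa, so the clay remains overconsolidated and only the recompression index applies:
S_c = C_r·H/(1+e₀)·log₁₀(σ'_f/σ'_0) = 0.076×7.1/1.91×log₁₀(177.13/74.131)
    = 0.28251 × 0.37829 = 0.1069 m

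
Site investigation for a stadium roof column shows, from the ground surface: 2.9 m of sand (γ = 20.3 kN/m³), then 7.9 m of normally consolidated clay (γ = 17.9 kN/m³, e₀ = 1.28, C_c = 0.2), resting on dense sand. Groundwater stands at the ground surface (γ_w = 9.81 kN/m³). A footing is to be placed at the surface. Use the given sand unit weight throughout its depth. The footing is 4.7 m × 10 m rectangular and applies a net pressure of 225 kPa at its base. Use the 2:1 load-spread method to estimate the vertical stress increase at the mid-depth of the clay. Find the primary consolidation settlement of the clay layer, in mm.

S_c ≈ 189 mm

Mid-depth of clay below the ground surface: z = 2.9 + 7.9/2 = 6.85 m.
Total vertical stress at mid-clay: σ_v = 20.3×2.9 + 17.9×3.95 = 129.57 kPa.
Pore pressure: u = 9.81×(6.85 − 0) = 67.198 kPa.
Initial effective stress: σ'_0 = σ_v − u = 129.57 − 67.198 = 62.372 kPa.
Stress increase at mid-clay by the 2:1 spreading method:
Δσ = qBL/((B+z)(L+z)) = 225×4.7×10/((4.7+6.85)(10+6.85)) = 54.337 kPa
Final effective stress: σ'_f = σ'_0 + Δσ = 62.372 + 54.337 = 116.71 kPa.
Normally consolidated clay, so the full stress increment lies on the virgin compression line:
S_c = C_c·H/(1+e₀)·log₁₀(σ'_f/σ'_0) = 0.2×7.9/(1+1.28)×log₁₀(116.71/62.372)
    = 0.69298 × 0.27212 = 0.1886 m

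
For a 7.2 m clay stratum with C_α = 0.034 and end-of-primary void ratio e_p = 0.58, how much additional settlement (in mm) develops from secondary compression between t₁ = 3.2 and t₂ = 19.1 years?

Secondary compression: S_s = C_α·H/(1+e_p)·log₁₀(t₂/t₁)
S_s = 0.034×7.2/(1+0.58)×log₁₀(19.1/3.2)
    = 0.1549 × 0.7759 = 0.1202 m

S_s ≈ 120 mm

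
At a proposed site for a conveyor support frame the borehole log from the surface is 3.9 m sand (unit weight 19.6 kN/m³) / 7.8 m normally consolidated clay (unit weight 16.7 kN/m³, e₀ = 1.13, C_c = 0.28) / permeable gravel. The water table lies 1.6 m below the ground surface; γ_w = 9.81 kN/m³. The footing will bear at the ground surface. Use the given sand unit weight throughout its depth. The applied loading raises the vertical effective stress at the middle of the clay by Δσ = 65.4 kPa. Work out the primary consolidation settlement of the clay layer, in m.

Mid-depth of clay below the ground surface: z = 3.9 + 7.8/2 = 7.8 m.
Total vertical stress at mid-clay: σ_v = 19.6×3.9 + 16.7×3.9 = 141.57 kPa.
Pore pressure: u = 9.81×(7.8 − 1.6) = 60.822 kPa.
Initial effective stress: σ'_0 = σ_v − u = 141.57 − 60.822 = 80.748 kPa.
Final effective stress: σ'_f = σ'_0 + Δσ = 80.748 + 65.4 = 146.15 kPa.
Normally consolidated clay, so the full stress increment lies on the virgin compression line:
S_c = C_c·H/(1+e₀)·log₁₀(σ'_f/σ'_0) = 0.28×7.8/(1+1.13)×log₁₀(146.15/80.748)
    = 1.0254 × 0.25767 = 0.2642 m

S_c ≈ 0.264 m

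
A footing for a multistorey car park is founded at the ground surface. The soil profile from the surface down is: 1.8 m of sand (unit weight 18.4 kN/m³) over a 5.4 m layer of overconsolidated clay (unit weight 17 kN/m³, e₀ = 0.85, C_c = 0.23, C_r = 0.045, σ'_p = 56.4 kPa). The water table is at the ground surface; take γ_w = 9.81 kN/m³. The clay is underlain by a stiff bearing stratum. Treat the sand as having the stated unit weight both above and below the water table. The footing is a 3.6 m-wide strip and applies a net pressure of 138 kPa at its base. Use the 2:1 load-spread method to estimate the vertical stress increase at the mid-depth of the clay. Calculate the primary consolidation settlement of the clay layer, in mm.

Mid-depth of clay below the ground surface: z = 1.8 + 5.4/2 = 4.5 m.
Total vertical stress at mid-clay: σ_v = 18.4×1.8 + 17×2.7 = 79.02 kPa.
Pore pressure: u = 9.81×(4.5 − 0) = 44.145 kPa.
Initial effective stress: σ'_0 = σ_v − u = 79.02 − 44.145 = 34.875 kPa.
Stress increase at mid-clay by the 2:1 spreading method:
Δσ = qB/(B+z) = 138×3.6/(3.6+4.5) = 61.333 kPa
Final effective stress: σ'_f = 34.875 + 61.333 = 96.208 kPa.
σ'_f = 96.208 > σ'_p = 56.4 kPa, so the stress path crosses the preconsolidation pressure — recompression up to σ'_p, then virgin compression beyond:
S_c = H/(1+e₀)·[C_r·log₁₀(σ'_p/σ'_0) + C_c·log₁₀(σ'_f/σ'_p)]
    = 5.4/1.85 × [0.045×log₁₀(56.4/34.875) + 0.23×log₁₀(96.208/56.4)]
    = 2.9189 × [0.0093944 + 0.053344] = 0.1831 m

S_c ≈ 183 mm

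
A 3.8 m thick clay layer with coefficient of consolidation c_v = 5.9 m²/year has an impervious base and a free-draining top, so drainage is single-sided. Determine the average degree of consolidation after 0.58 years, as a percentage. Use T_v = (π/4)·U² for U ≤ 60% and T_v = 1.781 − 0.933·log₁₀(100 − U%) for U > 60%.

U ≈ 54.9 %

Drainage path length: H_d = H = 3.8 m (single drainage).
T_v = c_v·t/H_d² = 5.9×0.58/3.8² = 0.23698.
T_v = 0.23698 corresponds to the U ≤ 60% branch:
U = √(4T_v/π) = 0.5493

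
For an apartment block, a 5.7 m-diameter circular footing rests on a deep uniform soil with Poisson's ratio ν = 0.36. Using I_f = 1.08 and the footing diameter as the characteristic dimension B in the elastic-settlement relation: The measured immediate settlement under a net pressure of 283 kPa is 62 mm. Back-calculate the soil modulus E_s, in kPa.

S_e = q·B·(1−ν²)/E_s · I_f  ⇒  E_s = q·B·(1−ν²)·I_f / S_e.
E_s = 283 × 5.7 × 0.8704 × 1.08 / 0.062 = 24460 kPa

E_s ≈ 24500 kPa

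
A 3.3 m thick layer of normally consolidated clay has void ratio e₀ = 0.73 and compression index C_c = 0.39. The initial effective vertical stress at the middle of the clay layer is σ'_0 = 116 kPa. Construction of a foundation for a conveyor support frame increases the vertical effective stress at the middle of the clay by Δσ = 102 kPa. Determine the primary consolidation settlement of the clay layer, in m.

Final effective stress: σ'_f = σ'_0 + Δσ = 116 + 102 = 218 kPa.
Normally consolidated clay, so the full stress increment lies on the virgin compression line:
S_c = C_c·H/(1+e₀)·log₁₀(σ'_f/σ'_0) = 0.39×3.3/(1+0.73)×log₁₀(218/116)
    = 0.74393 × 0.274 = 0.2038 m

S_c ≈ 0.204 m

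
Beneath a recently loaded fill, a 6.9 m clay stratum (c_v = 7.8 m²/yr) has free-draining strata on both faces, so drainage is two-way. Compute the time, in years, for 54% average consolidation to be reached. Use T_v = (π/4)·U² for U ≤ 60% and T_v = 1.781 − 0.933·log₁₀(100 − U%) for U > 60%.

Drainage path length: H_d = H/2 = 3.45 m (double drainage).
U ≤ 60%: T_v = (π/4)·U² = (π/4)×0.54² = 0.22902.
t = T_v·H_d²/c_v = 0.22902×3.45²/7.8 = 0.3495 years.

t ≈ 0.349 years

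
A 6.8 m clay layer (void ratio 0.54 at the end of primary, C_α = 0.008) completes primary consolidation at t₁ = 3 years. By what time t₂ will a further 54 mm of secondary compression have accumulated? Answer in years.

S_s = C_α·H/(1+e_p)·log₁₀(t₂/t₁) ⇒ log₁₀(t₂/t₁) = S_s·(1+e_p)/(C_α·H).
log₁₀(t₂/t₁) = 0.054 × (1+0.54) / (0.008×6.8) = 1.529
t₂ = t₁ × 10^1.529 = 3 × 33.78 = 101.3 years

t₂ ≈ 101 years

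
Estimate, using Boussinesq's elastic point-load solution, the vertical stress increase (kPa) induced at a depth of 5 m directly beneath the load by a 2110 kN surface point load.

Boussinesq vertical stress below a point load on an elastic half-space:
Δσ_z = 3P/(2πz²) · [1 + (r/z)²]^(−5/2)
r/z = 0/5 = 0; [1+(r/z)²]^(−5/2) = 1.
Δσ_z = 3×2110/(2π×5²) × 1 = 40.298 × 1 = 40.3 kPa

Δσ_z ≈ 40.3 kPa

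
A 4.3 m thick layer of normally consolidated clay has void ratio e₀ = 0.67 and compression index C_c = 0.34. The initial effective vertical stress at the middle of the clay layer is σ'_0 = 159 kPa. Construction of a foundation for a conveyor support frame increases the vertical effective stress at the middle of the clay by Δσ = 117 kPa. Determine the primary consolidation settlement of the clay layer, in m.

S_c ≈ 0.21 m

Final effective stress: σ'_f = σ'_0 + Δσ = 159 + 117 = 276 kPa.
Normally consolidated clay, so the full stress increment lies on the virgin compression line:
S_c = C_c·H/(1+e₀)·log₁₀(σ'_f/σ'_0) = 0.34×4.3/(1+0.67)×log₁₀(276/159)
    = 0.87545 × 0.23951 = 0.2097 m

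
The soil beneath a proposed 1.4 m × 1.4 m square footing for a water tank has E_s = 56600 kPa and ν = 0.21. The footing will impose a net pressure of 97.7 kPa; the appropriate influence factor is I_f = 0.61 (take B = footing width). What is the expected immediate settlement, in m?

S_e ≈ 0.00141 m

Immediate (elastic) settlement: S_e = q·B·(1−ν²)/E_s · I_f.
S_e = 97.7 × 1.4 × (1 − 0.21²) / 56600 × 0.61
    = 97.7 × 1.4 × 0.9559 / 56600 × 0.61
    = 0.001409 m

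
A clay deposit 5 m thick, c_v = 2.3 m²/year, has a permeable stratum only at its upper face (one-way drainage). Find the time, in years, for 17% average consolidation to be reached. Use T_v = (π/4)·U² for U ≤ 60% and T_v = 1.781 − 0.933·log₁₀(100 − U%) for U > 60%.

Drainage path length: H_d = H = 5 m (single drainage).
U ≤ 60%: T_v = (π/4)·U² = (π/4)×0.17² = 0.022698.
t = T_v·H_d²/c_v = 0.022698×5²/2.3 = 0.2467 years.

t ≈ 0.247 years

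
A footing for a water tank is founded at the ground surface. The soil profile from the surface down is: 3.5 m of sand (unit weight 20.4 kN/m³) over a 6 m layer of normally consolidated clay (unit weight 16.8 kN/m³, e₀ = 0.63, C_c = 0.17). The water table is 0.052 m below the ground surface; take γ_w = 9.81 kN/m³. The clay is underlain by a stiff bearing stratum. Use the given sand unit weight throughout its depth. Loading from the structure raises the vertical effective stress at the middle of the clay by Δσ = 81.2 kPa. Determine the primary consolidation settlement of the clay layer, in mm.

Mid-depth of clay below the ground surface: z = 3.5 + 6/2 = 6.5 m.
Total vertical stress at mid-clay: σ_v = 20.4×3.5 + 16.8×3 = 121.8 kPa.
Pore pressure: u = 9.81×(6.5 − 0.052) = 63.255 kPa.
Initial effective stress: σ'_0 = σ_v − u = 121.8 − 63.255 = 58.545 kPa.
Final effective stress: σ'_f = σ'_0 + Δσ = 58.545 + 81.2 = 139.75 kPa.
Normally consolidated clay, so the full stress increment lies on the virgin compression line:
S_c = C_c·H/(1+e₀)·log₁₀(σ'_f/σ'_0) = 0.17×6/(1+0.63)×log₁₀(139.75/58.545)
    = 0.62577 × 0.37786 = 0.2365 m

S_c ≈ 236 mm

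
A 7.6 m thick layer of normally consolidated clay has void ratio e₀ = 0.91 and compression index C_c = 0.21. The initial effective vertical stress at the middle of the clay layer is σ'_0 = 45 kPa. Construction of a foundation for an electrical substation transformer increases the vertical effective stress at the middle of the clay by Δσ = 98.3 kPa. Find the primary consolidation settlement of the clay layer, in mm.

S_c ≈ 420 mm

Final effective stress: σ'_f = σ'_0 + Δσ = 45 + 98.3 = 143.3 kPa.
Normally consolidated clay, so the full stress increment lies on the virgin compression line:
S_c = C_c·H/(1+e₀)·log₁₀(σ'_f/σ'_0) = 0.21×7.6/(1+0.91)×log₁₀(143.3/45)
    = 0.8356 × 0.50303 = 0.4203 m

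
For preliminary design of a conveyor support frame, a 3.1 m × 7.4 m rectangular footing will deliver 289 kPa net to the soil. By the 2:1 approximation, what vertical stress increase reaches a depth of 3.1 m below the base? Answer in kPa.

By the 2:1 method the load spreads at 1 horizontal : 2 vertical, so at depth z the loaded area has grown by z in each plan dimension:
Δσ = qBL/((B+z)(L+z)) = 289×3.1×7.4/((3.1+3.1)(7.4+3.1)) = 101.84 kPa

Δσ_z ≈ 102 kPa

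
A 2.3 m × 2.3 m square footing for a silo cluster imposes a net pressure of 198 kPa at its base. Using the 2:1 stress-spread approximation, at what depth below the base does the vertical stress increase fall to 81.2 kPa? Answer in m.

2:1 spreading — at depth z the loaded area has grown by z in each plan dimension:
qB²/(B+z)² = Δσ_z ⇒ z = B(√(q/Δσ_z) − 1) = 2.3×(√(198/81.2) − 1) = 1.292 m

z ≈ 1.29 m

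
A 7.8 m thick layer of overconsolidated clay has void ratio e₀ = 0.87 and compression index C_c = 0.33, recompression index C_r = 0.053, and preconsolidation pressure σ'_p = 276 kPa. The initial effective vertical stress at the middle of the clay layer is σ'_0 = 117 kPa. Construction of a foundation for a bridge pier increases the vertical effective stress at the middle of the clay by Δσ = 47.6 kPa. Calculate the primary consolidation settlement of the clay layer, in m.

S_c ≈ 0.0328 m

Final effective stress: σ'_f = 117 + 47.6 = 164.6 kPa.
σ'_f = 164.6 ≤ σ'_p = 276 kPa, so the clay remains overconsolidated and only the recompression index applies:
S_c = C_r·H/(1+e₀)·log₁₀(σ'_f/σ'_0) = 0.053×7.8/1.87×log₁₀(164.6/117)
    = 0.22107 × 0.14824 = 0.03277 m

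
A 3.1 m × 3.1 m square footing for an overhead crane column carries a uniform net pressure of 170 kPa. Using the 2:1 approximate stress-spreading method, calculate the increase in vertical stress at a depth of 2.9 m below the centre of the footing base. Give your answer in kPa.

By the 2:1 method the load spreads at 1 horizontal : 2 vertical, so at depth z the loaded area has grown by z in each plan dimension:
Δσ = qBL/((B+z)(L+z)) = 170×3.1×3.1/((3.1+2.9)(3.1+2.9)) = 45.381 kPa

Δσ_z ≈ 45.4 kPa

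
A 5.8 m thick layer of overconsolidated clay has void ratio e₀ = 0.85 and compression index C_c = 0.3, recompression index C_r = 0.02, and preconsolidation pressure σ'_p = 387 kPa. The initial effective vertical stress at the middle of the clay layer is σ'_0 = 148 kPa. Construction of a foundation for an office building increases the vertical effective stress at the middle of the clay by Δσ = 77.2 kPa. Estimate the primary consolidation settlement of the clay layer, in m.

Final effective stress: σ'_f = 148 + 77.2 = 225.2 kPa.
σ'_f = 225.2 ≤ σ'_p = 387 kPa, so the clay remains overconsolidated and only the recompression index applies:
S_c = C_r·H/(1+e₀)·log₁₀(σ'_f/σ'_0) = 0.02×5.8/1.85×log₁₀(225.2/148)
    = 0.062702 × 0.18231 = 0.01143 m

S_c ≈ 0.0114 m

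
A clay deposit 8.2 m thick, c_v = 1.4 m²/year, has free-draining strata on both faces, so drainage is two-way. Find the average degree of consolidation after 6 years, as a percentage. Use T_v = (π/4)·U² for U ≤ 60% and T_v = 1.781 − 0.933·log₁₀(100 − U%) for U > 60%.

Drainage path length: H_d = H/2 = 4.1 m (double drainage).
T_v = c_v·t/H_d² = 1.4×6/4.1² = 0.4997.
T_v = 0.4997 corresponds to the U > 60% branch:
U = 1 − 10^((1.781 − T_v)/0.933)/100 = 0.7638

U ≈ 76.4 %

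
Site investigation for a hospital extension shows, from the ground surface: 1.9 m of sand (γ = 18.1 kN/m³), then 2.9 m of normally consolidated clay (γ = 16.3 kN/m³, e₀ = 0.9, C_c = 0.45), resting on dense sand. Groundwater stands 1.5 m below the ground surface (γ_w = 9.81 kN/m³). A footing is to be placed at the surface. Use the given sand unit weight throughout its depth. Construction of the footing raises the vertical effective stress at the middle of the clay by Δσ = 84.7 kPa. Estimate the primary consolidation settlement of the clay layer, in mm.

S_c ≈ 340 mm

Mid-depth of clay below the ground surface: z = 1.9 + 2.9/2 = 3.35 m.
Total vertical stress at mid-clay: σ_v = 18.1×1.9 + 16.3×1.45 = 58.025 kPa.
Pore pressure: u = 9.81×(3.35 − 1.5) = 18.149 kPa.
Initial effective stress: σ'_0 = σ_v − u = 58.025 − 18.149 = 39.876 kPa.
Final effective stress: σ'_f = σ'_0 + Δσ = 39.876 + 84.7 = 124.58 kPa.
Normally consolidated clay, so the full stress increment lies on the virgin compression line:
S_c = C_c·H/(1+e₀)·log₁₀(σ'_f/σ'_0) = 0.45×2.9/(1+0.9)×log₁₀(124.58/39.876)
    = 0.68684 × 0.49474 = 0.3398 m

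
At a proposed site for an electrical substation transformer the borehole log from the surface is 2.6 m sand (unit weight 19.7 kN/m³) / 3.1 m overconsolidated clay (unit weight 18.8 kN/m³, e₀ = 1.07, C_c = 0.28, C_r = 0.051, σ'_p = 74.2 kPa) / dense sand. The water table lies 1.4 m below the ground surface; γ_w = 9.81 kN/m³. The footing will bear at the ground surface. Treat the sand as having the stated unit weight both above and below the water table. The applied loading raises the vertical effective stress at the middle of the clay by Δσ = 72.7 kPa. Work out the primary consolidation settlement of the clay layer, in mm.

S_c ≈ 107 mm

Mid-depth of clay below the ground surface: z = 2.6 + 3.1/2 = 4.15 m.
Total vertical stress at mid-clay: σ_v = 19.7×2.6 + 18.8×1.55 = 80.36 kPa.
Pore pressure: u = 9.81×(4.15 − 1.4) = 26.978 kPa.
Initial effective stress: σ'_0 = σ_v − u = 80.36 − 26.978 = 53.382 kPa.
Final effective stress: σ'_f = 53.382 + 72.7 = 126.08 kPa.
σ'_f = 126.08 > σ'_p = 74.2 kPa, so the stress path crosses the preconsolidation pressure — recompression up to σ'_p, then virgin compression beyond:
S_c = H/(1+e₀)·[C_r·log₁₀(σ'_p/σ'_0) + C_c·log₁₀(σ'_f/σ'_p)]
    = 3.1/2.07 × [0.051×log₁₀(74.2/53.382) + 0.28×log₁₀(126.08/74.2)]
    = 1.4976 × [0.0072935 + 0.064468] = 0.1075 m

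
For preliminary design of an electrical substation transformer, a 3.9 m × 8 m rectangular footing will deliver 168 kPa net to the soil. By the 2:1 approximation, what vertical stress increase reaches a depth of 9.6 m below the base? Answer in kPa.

By the 2:1 method the load spreads at 1 horizontal : 2 vertical, so at depth z the loaded area has grown by z in each plan dimension:
Δσ = qBL/((B+z)(L+z)) = 168×3.9×8/((3.9+9.6)(8+9.6)) = 22.061 kPa

Δσ_z ≈ 22.1 kPa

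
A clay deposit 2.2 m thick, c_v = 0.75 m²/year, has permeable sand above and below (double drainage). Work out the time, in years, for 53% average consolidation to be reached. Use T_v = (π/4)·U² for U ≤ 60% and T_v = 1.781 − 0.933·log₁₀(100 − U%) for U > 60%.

Drainage path length: H_d = H/2 = 1.1 m (double drainage).
U ≤ 60%: T_v = (π/4)·U² = (π/4)×0.53² = 0.22062.
t = T_v·H_d²/c_v = 0.22062×1.1²/0.75 = 0.3559 years.

t ≈ 0.356 years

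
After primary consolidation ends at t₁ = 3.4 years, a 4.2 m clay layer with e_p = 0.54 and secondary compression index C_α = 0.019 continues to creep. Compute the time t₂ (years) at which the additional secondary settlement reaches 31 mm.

S_s = C_α·H/(1+e_p)·log₁₀(t₂/t₁) ⇒ log₁₀(t₂/t₁) = S_s·(1+e_p)/(C_α·H).
log₁₀(t₂/t₁) = 0.031 × (1+0.54) / (0.019×4.2) = 0.5982
t₂ = t₁ × 10^0.5982 = 3.4 × 3.965 = 13.48 years

t₂ ≈ 13.5 years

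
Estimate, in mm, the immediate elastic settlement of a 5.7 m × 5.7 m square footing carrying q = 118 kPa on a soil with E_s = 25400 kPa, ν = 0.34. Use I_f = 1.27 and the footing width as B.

Immediate (elastic) settlement: S_e = q·B·(1−ν²)/E_s · I_f.
S_e = 118 × 5.7 × (1 − 0.34²) / 25400 × 1.27
    = 118 × 5.7 × 0.8844 / 25400 × 1.27
    = 0.02974 m = 29.74 mm

S_e ≈ 29.7 mm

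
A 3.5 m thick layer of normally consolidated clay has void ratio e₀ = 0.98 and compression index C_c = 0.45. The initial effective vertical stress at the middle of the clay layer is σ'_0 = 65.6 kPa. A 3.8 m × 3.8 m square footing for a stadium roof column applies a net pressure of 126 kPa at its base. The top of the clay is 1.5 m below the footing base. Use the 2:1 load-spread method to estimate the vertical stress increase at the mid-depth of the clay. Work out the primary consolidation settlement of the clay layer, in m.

Mid-depth of clay below the footing base: z = 1.5 + 3.5/2 = 3.25 m.
Stress increase at mid-clay by the 2:1 spreading method:
Δσ = qBL/((B+z)(L+z)) = 126×3.8×3.8/((3.8+3.25)(3.8+3.25)) = 36.607 kPa
Final effective stress: σ'_f = σ'_0 + Δσ = 65.6 + 36.607 = 102.21 kPa.
Normally consolidated clay, so the full stress increment lies on the virgin compression line:
S_c = C_c·H/(1+e₀)·log₁₀(σ'_f/σ'_0) = 0.45×3.5/(1+0.98)×log₁₀(102.21/65.6)
    = 0.79545 × 0.19259 = 0.1532 m

S_c ≈ 0.153 m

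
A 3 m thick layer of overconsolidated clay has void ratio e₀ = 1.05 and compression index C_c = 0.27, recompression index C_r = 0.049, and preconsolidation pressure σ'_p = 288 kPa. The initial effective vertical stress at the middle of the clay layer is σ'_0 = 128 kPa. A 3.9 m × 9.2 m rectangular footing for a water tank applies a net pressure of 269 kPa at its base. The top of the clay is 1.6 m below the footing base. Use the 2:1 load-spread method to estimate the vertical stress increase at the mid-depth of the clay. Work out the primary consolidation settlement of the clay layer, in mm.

S_c ≈ 19.6 mm

Mid-depth of clay below the footing base: z = 1.6 + 3/2 = 3.1 m.
Stress increase at mid-clay by the 2:1 spreading method:
Δσ = qBL/((B+z)(L+z)) = 269×3.9×9.2/((3.9+3.1)(9.2+3.1)) = 112.1 kPa
Final effective stress: σ'_f = 128 + 112.1 = 240.1 kPa.
σ'_f = 240.1 ≤ σ'_p = 288 kPa, so the clay remains overconsolidated and only the recompression index applies:
S_c = C_r·H/(1+e₀)·log₁₀(σ'_f/σ'_0) = 0.049×3/2.05×log₁₀(240.1/128)
    = 0.071707 × 0.27318 = 0.01959 m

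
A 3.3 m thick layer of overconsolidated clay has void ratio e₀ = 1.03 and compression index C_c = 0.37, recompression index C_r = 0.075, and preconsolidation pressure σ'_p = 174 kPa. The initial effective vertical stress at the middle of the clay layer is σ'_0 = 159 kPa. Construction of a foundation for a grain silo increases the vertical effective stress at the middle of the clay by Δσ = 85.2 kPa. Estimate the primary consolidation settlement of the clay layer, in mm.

Final effective stress: σ'_f = 159 + 85.2 = 244.2 kPa.
σ'_f = 244.2 > σ'_p = 174 kPa, so the stress path crosses the preconsolidation pressure — recompression up to σ'_p, then virgin compression beyond:
S_c = H/(1+e₀)·[C_r·log₁₀(σ'_p/σ'_0) + C_c·log₁₀(σ'_f/σ'_p)]
    = 3.3/2.03 × [0.075×log₁₀(174/159) + 0.37×log₁₀(244.2/174)]
    = 1.6256 × [0.0029364 + 0.054463] = 0.09331 m

S_c ≈ 93.3 mm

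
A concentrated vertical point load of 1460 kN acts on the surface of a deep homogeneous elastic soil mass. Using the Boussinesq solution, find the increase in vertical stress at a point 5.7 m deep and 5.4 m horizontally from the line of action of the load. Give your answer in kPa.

Δσ_z ≈ 4.33 kPa

Boussinesq vertical stress below a point load on an elastic half-space:
Δσ_z = 3P/(2πz²) · [1 + (r/z)²]^(−5/2)
r/z = 5.4/5.7 = 0.94737; [1+(r/z)²]^(−5/2) = 0.20162.
Δσ_z = 3×1460/(2π×5.7²) × 0.20162 = 21.456 × 0.20162 = 4.326 kPa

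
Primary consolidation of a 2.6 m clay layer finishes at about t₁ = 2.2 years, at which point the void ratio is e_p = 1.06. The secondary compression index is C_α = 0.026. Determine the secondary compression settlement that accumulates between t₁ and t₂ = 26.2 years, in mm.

Secondary compression: S_s = C_α·H/(1+e_p)·log₁₀(t₂/t₁)
S_s = 0.026×2.6/(1+1.06)×log₁₀(26.2/2.2)
    = 0.03282 × 1.076 = 0.03531 m

S_s ≈ 35.3 mm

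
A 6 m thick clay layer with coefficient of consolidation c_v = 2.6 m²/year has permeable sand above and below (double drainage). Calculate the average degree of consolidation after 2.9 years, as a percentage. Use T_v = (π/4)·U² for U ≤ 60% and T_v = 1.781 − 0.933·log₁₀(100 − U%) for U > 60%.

U ≈ 89.7 %

Drainage path length: H_d = H/2 = 3 m (double drainage).
T_v = c_v·t/H_d² = 2.6×2.9/3² = 0.83778.
T_v = 0.83778 corresponds to the U > 60% branch:
U = 1 − 10^((1.781 − T_v)/0.933)/100 = 0.8974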